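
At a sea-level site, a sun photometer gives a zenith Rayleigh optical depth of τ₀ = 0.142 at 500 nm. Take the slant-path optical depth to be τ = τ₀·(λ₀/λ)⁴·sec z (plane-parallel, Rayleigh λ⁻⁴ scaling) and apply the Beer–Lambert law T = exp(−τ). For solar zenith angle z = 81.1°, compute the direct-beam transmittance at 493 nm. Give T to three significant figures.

sec 81.1° = 6.4637.
τ = 0.142 × (500/493)⁴ × 6.4637 = 0.142 × 1.0580 × 6.4637 = 0.9711.
T = exp(−0.9711) = 0.3787.

0.379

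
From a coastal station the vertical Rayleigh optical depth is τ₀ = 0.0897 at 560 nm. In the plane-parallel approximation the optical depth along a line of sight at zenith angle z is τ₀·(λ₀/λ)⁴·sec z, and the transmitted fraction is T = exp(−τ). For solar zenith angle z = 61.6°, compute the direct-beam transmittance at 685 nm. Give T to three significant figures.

sec 61.6° = 2.1025.
τ = 0.0897 × (560/685)⁴ × 2.1025 = 0.0897 × 0.4467 × 2.1025 = 0.0842.
T = exp(−0.0842) = 0.9192.

0.919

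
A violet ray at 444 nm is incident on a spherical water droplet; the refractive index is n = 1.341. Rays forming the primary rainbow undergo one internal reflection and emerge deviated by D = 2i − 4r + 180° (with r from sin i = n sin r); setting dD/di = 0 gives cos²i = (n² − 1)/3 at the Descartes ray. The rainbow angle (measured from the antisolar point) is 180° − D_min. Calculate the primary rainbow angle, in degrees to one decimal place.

cos²i = (1.79828 − 1)/3 = 0.26609; i = arccos(0.51584) = 58.946°.
sin r = sin 58.946°/1.341 = 0.63884; r = 39.705°.
D_min = 2·58.946° − 4·39.705° + 180° = 139.071°.
Rainbow angle = 180° − D_min = 40.929°.

40.9°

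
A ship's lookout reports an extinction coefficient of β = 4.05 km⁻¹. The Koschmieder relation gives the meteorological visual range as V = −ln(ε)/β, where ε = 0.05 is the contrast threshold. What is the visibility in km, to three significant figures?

V = −ln(0.05) / 4.05 = 2.996 / 4.05 = 0.7397 km.

0.740 km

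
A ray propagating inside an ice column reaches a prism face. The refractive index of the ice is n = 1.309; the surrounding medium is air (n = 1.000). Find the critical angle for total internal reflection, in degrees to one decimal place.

49.8°

sin θ_c = n_air / n = 1.000 / 1.309 = 0.7639.
θ_c = arcsin(0.7639) = 49.81°.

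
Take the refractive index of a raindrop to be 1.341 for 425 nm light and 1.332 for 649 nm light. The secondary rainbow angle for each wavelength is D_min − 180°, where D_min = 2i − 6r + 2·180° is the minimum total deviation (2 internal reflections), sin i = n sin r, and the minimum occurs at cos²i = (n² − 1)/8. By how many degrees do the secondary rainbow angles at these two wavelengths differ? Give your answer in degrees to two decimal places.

At 425 nm (n = 1.341): cos²i = 0.09979 → i = 71.586°, r = 45.034°, D_min = 232.966°, rainbow angle = 52.966°.
At 649 nm (n = 1.332): cos²i = 0.09678 → i = 71.875°, r = 45.520°, D_min = 230.628°, rainbow angle = 50.628°.
Angular width = |52.966° − 50.628°| = 2.337°.

2.34°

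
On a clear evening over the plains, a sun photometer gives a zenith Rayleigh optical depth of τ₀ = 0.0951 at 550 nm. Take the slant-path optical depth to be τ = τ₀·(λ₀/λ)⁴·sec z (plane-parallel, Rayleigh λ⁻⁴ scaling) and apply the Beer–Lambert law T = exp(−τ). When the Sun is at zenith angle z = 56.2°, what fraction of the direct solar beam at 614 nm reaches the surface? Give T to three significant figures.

sec 56.2° = 1.7976.
τ = 0.0951 × (550/614)⁴ × 1.7976 = 0.0951 × 0.6438 × 1.7976 = 0.1101.
T = exp(−0.1101) = 0.8958.

0.896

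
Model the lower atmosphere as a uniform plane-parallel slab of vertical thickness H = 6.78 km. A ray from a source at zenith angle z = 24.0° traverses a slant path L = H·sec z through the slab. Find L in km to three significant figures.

7.42 km

sec z = 1/cos 24.0° = 1.0946.
L = 6.78 × 1.0946 = 7.422 km.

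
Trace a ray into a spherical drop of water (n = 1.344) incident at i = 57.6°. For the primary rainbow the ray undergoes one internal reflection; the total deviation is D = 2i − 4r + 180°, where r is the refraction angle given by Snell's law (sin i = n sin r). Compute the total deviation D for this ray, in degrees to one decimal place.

139.5°

sin r = sin 57.6° / 1.344 = 0.8443/1.344 = 0.6282; r = 38.92°.
D = 2·57.6° − 4·38.92° + 180° = 115.20° − 155.68° + 180° = 139.52°.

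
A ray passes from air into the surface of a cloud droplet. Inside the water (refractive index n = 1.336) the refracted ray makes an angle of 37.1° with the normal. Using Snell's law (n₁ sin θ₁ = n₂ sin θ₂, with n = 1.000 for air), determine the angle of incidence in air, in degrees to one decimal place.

53.7°

Snell: sin θ_i = n · sin θ_r = 1.336 × sin 37.1° = 1.336 × 0.6032 = 0.8059.
θ_i = arcsin(0.8059) = 53.70°.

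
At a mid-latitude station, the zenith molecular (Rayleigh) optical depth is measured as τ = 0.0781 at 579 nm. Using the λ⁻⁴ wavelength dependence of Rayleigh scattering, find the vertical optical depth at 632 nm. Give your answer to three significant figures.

τ(632 nm) = τ(579 nm) × (579/632)⁴ = 0.0781 × (0.9161)⁴ = 0.0781 × 0.7044 = 0.0550.

0.0550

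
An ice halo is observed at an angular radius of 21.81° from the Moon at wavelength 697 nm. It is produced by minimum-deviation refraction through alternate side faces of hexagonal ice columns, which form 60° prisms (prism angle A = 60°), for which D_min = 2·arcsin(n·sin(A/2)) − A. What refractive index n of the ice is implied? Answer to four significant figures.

1.310

Rearranging: n = sin((D_min + A)/2) / sin(A/2).
(D_min + A)/2 = (21.81° + 60°)/2 = 40.905°.
n = sin 40.905° / sin 30° = 0.6548 / 0.5000 = 1.3096.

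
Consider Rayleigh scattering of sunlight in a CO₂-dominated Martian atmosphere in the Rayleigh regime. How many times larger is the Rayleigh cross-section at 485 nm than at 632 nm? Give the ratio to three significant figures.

2.88

Rayleigh scattering ∝ λ⁻⁴, so the ratio of coefficients is the inverse fourth power of the wavelength ratio.
σ(485)/σ(632) = (632/485)⁴ = (1.3031)⁴ = 2.883.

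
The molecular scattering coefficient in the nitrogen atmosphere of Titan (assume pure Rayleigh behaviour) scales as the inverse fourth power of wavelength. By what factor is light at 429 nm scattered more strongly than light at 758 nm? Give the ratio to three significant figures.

Rayleigh scattering ∝ λ⁻⁴, so the ratio of coefficients is the inverse fourth power of the wavelength ratio.
σ(429)/σ(758) = (758/429)⁴ = (1.7669)⁴ = 9.746.

9.75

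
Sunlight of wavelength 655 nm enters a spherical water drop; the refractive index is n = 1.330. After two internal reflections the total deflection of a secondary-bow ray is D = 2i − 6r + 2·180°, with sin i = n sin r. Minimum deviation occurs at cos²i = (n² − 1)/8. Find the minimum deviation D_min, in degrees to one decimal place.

230.1°

cos²i = (1.76890 − 1)/8 = 0.09611; i = arccos(0.31002) = 71.940°.
sin r = sin 71.940°/1.330 = 0.71483; r = 45.630°.
D_min = 2·71.940° − 6·45.630° + 360° = 230.101°.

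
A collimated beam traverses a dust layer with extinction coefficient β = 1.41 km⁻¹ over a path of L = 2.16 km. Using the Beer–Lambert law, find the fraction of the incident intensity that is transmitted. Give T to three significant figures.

0.0476

τ = β·L = 1.41 × 2.16 = 3.0456.
T = exp(−3.0456) = 0.0476.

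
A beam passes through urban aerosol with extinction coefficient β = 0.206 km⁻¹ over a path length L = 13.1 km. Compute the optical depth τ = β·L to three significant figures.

τ = β·L = 0.206 × 13.1 = 2.6986.

2.70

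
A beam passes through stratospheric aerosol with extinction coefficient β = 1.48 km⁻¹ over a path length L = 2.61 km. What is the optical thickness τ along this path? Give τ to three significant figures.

3.86

τ = β·L = 1.48 × 2.61 = 3.8628.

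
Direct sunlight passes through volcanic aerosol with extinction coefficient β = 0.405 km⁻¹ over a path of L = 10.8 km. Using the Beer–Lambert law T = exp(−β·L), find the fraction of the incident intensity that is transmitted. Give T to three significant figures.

0.0126

τ = β·L = 0.405 × 10.8 = 4.3740.
T = exp(−4.3740) = 0.0126.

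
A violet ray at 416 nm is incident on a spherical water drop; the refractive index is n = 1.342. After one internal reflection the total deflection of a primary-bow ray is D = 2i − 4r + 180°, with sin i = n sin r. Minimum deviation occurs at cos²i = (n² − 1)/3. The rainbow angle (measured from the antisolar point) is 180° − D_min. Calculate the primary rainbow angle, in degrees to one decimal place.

cos²i = (1.80096 − 1)/3 = 0.26699; i = arccos(0.51671) = 58.888°.
sin r = sin 58.888°/1.342 = 0.63797; r = 39.641°.
D_min = 2·58.888° − 4·39.641° + 180° = 139.213°.
Rainbow angle = 180° − D_min = 40.787°.

40.8°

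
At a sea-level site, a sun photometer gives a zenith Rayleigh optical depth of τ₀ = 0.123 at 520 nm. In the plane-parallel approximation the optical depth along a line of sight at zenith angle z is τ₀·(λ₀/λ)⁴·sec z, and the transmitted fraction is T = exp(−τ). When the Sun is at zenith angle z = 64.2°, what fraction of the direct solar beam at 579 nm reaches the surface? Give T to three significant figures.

sec 64.2° = 2.2976.
τ = 0.123 × (520/579)⁴ × 2.2976 = 0.123 × 0.6506 × 2.2976 = 0.1839.
T = exp(−0.1839) = 0.8321.

0.832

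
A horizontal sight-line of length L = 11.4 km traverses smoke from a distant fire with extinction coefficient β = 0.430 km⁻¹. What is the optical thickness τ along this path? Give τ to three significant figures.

4.90

τ = β·L = 0.430 × 11.4 = 4.9020.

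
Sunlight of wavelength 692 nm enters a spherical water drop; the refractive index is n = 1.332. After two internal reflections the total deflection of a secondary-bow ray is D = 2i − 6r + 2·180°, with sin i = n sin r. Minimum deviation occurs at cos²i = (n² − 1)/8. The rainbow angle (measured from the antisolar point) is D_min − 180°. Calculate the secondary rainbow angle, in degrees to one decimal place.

cos²i = (1.77422 − 1)/8 = 0.09678; i = arccos(0.31109) = 71.875°.
sin r = sin 71.875°/1.332 = 0.71350; r = 45.520°.
D_min = 2·71.875° − 6·45.520° + 360° = 230.628°.
Rainbow angle = D_min − 180° = 50.628°.

50.6°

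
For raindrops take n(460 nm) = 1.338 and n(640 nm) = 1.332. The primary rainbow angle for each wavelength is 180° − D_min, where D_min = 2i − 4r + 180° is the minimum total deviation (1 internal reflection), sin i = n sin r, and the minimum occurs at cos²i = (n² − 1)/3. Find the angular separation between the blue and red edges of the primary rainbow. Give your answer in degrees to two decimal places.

0.87°

At 460 nm (n = 1.338): cos²i = 0.26341 → i = 59.120°, r = 39.899°, D_min = 138.643°, rainbow angle = 41.357°.
At 640 nm (n = 1.332): cos²i = 0.25807 → i = 59.469°, r = 40.290°, D_min = 137.776°, rainbow angle = 42.224°.
Angular width = |41.357° − 42.224°| = 0.867°.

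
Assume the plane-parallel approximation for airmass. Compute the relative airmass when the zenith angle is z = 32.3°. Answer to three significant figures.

1.18

X = sec z = 1/cos 32.3° = 1/0.8453 = 1.1831.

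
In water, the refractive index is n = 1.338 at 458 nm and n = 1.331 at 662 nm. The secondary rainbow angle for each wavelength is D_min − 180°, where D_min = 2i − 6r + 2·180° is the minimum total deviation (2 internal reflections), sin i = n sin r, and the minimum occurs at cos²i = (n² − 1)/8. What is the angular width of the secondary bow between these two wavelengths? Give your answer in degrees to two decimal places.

1.83°

At 458 nm (n = 1.338): cos²i = 0.09878 → i = 71.682°, r = 45.195°, D_min = 232.193°, rainbow angle = 52.193°.
At 662 nm (n = 1.331): cos²i = 0.09645 → i = 71.907°, r = 45.575°, D_min = 230.365°, rainbow angle = 50.365°.
Angular width = |52.193° − 50.365°| = 1.828°.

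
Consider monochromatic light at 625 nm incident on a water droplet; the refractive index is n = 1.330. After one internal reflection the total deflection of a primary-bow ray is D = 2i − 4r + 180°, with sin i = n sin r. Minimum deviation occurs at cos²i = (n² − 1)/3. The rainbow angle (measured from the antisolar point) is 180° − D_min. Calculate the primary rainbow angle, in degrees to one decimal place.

42.5°

cos²i = (1.76890 − 1)/3 = 0.25630; i = arccos(0.50626) = 59.585°.
sin r = sin 59.585°/1.330 = 0.64841; r = 40.422°.
D_min = 2·59.585° − 4·40.422° + 180° = 137.484°.
Rainbow angle = 180° − D_min = 42.516°.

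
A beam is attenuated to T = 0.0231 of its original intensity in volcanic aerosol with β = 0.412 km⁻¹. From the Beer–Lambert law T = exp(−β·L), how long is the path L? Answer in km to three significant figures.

Beer–Lambert: T = exp(−βL) ⇒ L = −ln(T)/β = −ln(0.0231)/0.412 = 3.7679/0.412 = 9.145 km.

9.15 km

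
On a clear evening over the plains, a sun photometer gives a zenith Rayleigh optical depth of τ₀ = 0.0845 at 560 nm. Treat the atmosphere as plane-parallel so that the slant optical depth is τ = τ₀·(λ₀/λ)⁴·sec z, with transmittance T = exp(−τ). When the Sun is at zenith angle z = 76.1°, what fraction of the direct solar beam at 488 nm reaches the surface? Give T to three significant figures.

sec 76.1° = 4.1627.
τ = 0.0845 × (560/488)⁴ × 4.1627 = 0.0845 × 1.7341 × 4.1627 = 0.6100.
T = exp(−0.6100) = 0.5434.

0.543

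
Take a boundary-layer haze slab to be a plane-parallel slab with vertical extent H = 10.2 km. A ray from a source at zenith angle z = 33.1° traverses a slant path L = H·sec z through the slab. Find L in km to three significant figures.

sec z = 1/cos 33.1° = 1.1937.
L = 10.2 × 1.1937 = 12.176 km.

12.2 km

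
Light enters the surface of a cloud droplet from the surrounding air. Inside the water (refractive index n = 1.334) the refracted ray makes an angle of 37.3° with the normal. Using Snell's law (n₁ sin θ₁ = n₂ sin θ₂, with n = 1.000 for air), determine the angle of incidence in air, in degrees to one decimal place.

Snell: sin θ_i = n · sin θ_r = 1.334 × sin 37.3° = 1.334 × 0.6060 = 0.8084.
θ_i = arcsin(0.8084) = 53.94°.

53.9°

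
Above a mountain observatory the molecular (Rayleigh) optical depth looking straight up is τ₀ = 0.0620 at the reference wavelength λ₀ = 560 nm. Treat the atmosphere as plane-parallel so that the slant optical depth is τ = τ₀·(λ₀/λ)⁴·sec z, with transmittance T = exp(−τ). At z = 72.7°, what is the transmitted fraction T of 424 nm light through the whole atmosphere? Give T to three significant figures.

0.530

sec 72.7° = 3.3628.
τ = 0.0620 × (560/424)⁴ × 3.3628 = 0.0620 × 3.0429 × 3.3628 = 0.6344.
T = exp(−0.6344) = 0.5302.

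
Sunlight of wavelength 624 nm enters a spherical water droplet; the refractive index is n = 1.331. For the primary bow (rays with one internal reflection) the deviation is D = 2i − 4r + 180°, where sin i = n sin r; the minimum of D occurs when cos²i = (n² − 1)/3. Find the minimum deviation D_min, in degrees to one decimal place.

137.6°

cos²i = (1.77156 − 1)/3 = 0.25719; i = arccos(0.50714) = 59.527°.
sin r = sin 59.527°/1.331 = 0.64753; r = 40.356°.
D_min = 2·59.527° − 4·40.356° + 180° = 137.630°.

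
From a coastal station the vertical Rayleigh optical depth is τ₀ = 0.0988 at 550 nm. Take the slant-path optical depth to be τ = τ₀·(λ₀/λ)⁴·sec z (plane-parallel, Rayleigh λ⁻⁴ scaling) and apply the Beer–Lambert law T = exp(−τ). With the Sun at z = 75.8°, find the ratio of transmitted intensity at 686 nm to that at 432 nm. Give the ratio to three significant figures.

Airmass: sec 75.8° = 4.0765.
τ(686 nm) = 0.0988 × (550/686)⁴ × 4.0765 = 0.0988 × 0.4132 × 4.0765 = 0.1664.
τ(432 nm) = 0.0988 × (550/432)⁴ × 4.0765 = 0.0988 × 2.6273 × 4.0765 = 1.0582.
T(686)/T(432) = exp(τ_B − τ_A) = exp(0.8918) = 2.4394.

2.44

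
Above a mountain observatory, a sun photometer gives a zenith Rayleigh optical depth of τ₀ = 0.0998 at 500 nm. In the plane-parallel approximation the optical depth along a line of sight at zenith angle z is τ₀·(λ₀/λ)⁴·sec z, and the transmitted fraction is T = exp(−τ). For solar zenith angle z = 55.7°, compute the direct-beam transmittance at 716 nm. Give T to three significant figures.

sec 55.7° = 1.7745.
τ = 0.0998 × (500/716)⁴ × 1.7745 = 0.0998 × 0.2378 × 1.7745 = 0.0421.
T = exp(−0.0421) = 0.9588.

0.959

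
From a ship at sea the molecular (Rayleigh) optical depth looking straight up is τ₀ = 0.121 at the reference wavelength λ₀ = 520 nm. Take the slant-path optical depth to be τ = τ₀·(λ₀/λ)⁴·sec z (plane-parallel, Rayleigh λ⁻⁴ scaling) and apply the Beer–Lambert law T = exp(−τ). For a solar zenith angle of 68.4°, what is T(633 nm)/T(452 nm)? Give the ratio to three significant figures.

Airmass: sec 68.4° = 2.7165.
τ(633 nm) = 0.121 × (520/633)⁴ × 2.7165 = 0.121 × 0.4554 × 2.7165 = 0.1497.
τ(452 nm) = 0.121 × (520/452)⁴ × 2.7165 = 0.121 × 1.7517 × 2.7165 = 0.5758.
T(633)/T(452) = exp(τ_B − τ_A) = exp(0.4261) = 1.5312.

1.53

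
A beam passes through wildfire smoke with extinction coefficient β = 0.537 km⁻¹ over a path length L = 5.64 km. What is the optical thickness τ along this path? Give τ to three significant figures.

τ = β·L = 0.537 × 5.64 = 3.0287.

3.03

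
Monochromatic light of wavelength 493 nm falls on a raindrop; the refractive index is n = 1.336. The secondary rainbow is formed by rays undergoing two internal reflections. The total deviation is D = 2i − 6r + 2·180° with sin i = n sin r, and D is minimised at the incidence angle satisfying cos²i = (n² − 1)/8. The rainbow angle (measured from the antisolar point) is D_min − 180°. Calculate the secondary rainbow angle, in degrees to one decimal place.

51.7°

cos²i = (1.78490 − 1)/8 = 0.09811; i = arccos(0.31323) = 71.746°.
sin r = sin 71.746°/1.336 = 0.71084; r = 45.303°.
D_min = 2·71.746° − 6·45.303° + 360° = 231.674°.
Rainbow angle = D_min − 180° = 51.674°.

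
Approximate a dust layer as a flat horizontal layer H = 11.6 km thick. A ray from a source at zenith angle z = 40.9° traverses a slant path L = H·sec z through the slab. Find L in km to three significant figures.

sec z = 1/cos 40.9° = 1.3230.
L = 11.6 × 1.3230 = 15.347 km.

15.3 km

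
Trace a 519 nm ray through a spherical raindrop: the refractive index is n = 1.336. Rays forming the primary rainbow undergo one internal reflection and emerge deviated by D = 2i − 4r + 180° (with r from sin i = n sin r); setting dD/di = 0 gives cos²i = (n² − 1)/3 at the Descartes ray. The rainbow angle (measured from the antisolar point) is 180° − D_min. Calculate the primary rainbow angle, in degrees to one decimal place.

41.6°

cos²i = (1.78490 − 1)/3 = 0.26163; i = arccos(0.51150) = 59.236°.
sin r = sin 59.236°/1.336 = 0.64318; r = 40.029°.
D_min = 2·59.236° − 4·40.029° + 180° = 138.356°.
Rainbow angle = 180° − D_min = 41.644°.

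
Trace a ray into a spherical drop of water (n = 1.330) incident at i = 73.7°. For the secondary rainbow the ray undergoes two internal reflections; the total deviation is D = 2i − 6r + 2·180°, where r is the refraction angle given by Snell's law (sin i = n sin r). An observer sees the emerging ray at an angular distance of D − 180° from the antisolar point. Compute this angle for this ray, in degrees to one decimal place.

sin r = sin 73.7° / 1.330 = 0.9598/1.330 = 0.7217; r = 46.19°.
D = 2·73.7° − 6·46.19° + 2·180° = 147.40° − 277.15° + 360° = 230.25°.
Angle from antisolar point = D − 180° = 50.25°.

50.3°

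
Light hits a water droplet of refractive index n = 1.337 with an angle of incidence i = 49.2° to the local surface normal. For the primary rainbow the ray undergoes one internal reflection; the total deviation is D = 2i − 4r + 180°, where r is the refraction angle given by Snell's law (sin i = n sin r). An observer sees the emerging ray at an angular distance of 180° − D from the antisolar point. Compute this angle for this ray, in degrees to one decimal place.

sin r = sin 49.2° / 1.337 = 0.7570/1.337 = 0.5662; r = 34.48°.
D = 2·49.2° − 4·34.48° + 180° = 98.40° − 137.94° + 180° = 140.46°.
Angle from antisolar point = 180° − D = 39.54°.

39.5°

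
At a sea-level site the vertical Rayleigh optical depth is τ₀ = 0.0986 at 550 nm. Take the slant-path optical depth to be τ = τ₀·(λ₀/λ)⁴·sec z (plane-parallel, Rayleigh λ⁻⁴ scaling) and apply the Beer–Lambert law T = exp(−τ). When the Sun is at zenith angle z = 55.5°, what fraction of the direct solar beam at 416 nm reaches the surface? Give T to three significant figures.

sec 55.5° = 1.7655.
τ = 0.0986 × (550/416)⁴ × 1.7655 = 0.0986 × 3.0555 × 1.7655 = 0.5319.
T = exp(−0.5319) = 0.5875.

0.587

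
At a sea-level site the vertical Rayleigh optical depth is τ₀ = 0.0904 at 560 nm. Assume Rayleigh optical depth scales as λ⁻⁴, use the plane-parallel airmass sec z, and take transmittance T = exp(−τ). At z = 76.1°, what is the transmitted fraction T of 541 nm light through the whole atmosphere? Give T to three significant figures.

0.649

sec 76.1° = 4.1627.
τ = 0.0904 × (560/541)⁴ × 4.1627 = 0.0904 × 1.1481 × 4.1627 = 0.4320.
T = exp(−0.4320) = 0.6492.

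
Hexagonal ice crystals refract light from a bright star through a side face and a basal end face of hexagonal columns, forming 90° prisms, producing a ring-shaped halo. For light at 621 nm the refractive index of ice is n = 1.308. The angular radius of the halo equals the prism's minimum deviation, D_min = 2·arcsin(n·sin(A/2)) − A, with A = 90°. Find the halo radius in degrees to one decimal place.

45.3°

n·sin(A/2) = 1.308 × sin 45° = 1.308 × 0.7071 = 0.9249.
D_min = 2·arcsin(0.9249) − 90° = 2 × 67.653° − 90° = 45.305°.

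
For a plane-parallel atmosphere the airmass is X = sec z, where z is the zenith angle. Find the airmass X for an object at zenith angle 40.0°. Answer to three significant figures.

1.31

X = sec z = 1/cos 40.0° = 1/0.7660 = 1.3054.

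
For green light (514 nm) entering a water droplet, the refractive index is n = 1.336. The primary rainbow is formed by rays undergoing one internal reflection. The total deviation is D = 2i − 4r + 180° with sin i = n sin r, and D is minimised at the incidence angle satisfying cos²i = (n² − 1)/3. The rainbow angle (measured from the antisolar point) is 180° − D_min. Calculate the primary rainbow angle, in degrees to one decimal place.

cos²i = (1.78490 − 1)/3 = 0.26163; i = arccos(0.51150) = 59.236°.
sin r = sin 59.236°/1.336 = 0.64318; r = 40.029°.
D_min = 2·59.236° − 4·40.029° + 180° = 138.356°.
Rainbow angle = 180° − D_min = 41.644°.

41.6°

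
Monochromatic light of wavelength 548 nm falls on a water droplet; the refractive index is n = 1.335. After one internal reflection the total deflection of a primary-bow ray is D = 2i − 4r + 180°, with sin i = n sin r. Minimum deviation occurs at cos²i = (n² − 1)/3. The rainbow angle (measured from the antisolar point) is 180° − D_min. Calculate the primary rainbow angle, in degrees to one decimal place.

41.8°

cos²i = (1.78222 − 1)/3 = 0.26074; i = arccos(0.51063) = 59.294°.
sin r = sin 59.294°/1.335 = 0.64405; r = 40.094°.
D_min = 2·59.294° − 4·40.094° + 180° = 138.212°.
Rainbow angle = 180° − D_min = 41.788°.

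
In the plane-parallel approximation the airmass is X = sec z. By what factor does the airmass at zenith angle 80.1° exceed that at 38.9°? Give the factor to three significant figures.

4.53

X(80.1°)/X(38.9°) = sec 80.1° / sec 38.9° = cos 38.9° / cos 80.1° = 0.7782/0.1719 = 4.5265.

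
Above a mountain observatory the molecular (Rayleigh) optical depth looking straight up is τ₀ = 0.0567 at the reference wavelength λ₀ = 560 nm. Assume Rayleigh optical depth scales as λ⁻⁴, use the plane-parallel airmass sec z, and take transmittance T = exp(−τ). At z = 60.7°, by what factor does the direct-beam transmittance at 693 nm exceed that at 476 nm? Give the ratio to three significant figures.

1.19

Airmass: sec 60.7° = 2.0434.
τ(693 nm) = 0.0567 × (560/693)⁴ × 2.0434 = 0.0567 × 0.4264 × 2.0434 = 0.0494.
τ(476 nm) = 0.0567 × (560/476)⁴ × 2.0434 = 0.0567 × 1.9157 × 2.0434 = 0.2220.
T(693)/T(476) = exp(τ_B − τ_A) = exp(0.1725) = 1.1883.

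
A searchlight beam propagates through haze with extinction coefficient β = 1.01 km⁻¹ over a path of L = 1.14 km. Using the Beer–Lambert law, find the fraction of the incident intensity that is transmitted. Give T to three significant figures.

τ = β·L = 1.01 × 1.14 = 1.1514.
T = exp(−1.1514) = 0.3162.

0.316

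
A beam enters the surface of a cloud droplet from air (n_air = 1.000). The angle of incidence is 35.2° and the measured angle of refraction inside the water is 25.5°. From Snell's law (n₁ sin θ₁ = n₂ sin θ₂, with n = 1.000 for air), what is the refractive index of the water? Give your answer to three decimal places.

1.339

n = sin θ_i / sin θ_r = sin 35.2° / sin 25.5° = 0.5764 / 0.4305 = 1.3389.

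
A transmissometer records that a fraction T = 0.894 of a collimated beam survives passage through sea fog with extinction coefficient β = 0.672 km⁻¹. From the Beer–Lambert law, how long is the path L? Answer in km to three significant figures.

0.167 km

Beer–Lambert: T = exp(−βL) ⇒ L = −ln(T)/β = −ln(0.894)/0.672 = 0.1120/0.672 = 0.1667 km.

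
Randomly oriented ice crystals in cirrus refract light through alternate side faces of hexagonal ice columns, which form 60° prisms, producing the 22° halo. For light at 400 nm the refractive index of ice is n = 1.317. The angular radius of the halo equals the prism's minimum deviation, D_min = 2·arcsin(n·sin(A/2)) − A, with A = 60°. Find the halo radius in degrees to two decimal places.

n·sin(A/2) = 1.317 × sin 30° = 1.317 × 0.5000 = 0.6585.
D_min = 2·arcsin(0.6585) − 60° = 2 × 41.186° − 60° = 22.371°.

22.37°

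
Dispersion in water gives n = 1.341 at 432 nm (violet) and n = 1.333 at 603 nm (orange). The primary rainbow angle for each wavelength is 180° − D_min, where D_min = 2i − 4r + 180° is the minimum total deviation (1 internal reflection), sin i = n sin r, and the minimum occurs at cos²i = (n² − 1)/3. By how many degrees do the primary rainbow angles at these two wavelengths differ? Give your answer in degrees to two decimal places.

At 432 nm (n = 1.341): cos²i = 0.26609 → i = 58.946°, r = 39.705°, D_min = 139.071°, rainbow angle = 40.929°.
At 603 nm (n = 1.333): cos²i = 0.25896 → i = 59.410°, r = 40.225°, D_min = 137.922°, rainbow angle = 42.078°.
Angular width = |40.929° − 42.078°| = 1.149°.

1.15°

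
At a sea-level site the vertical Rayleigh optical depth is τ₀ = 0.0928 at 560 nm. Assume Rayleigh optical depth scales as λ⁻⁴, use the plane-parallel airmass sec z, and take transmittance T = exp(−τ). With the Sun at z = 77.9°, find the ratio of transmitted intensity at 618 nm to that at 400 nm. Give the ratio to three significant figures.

4.06

Airmass: sec 77.9° = 4.7706.
τ(618 nm) = 0.0928 × (560/618)⁴ × 4.7706 = 0.0928 × 0.6742 × 4.7706 = 0.2985.
τ(400 nm) = 0.0928 × (560/400)⁴ × 4.7706 = 0.0928 × 3.8416 × 4.7706 = 1.7007.
T(618)/T(400) = exp(τ_B − τ_A) = exp(1.4022) = 4.0643.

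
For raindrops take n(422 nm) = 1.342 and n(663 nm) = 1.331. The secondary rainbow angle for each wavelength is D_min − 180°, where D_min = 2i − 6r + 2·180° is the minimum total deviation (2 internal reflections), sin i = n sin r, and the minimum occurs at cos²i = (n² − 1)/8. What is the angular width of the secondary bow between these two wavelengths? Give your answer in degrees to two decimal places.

2.86°

At 422 nm (n = 1.342): cos²i = 0.10012 → i = 71.554°, r = 44.981°, D_min = 233.222°, rainbow angle = 53.222°.
At 663 nm (n = 1.331): cos²i = 0.09645 → i = 71.907°, r = 45.575°, D_min = 230.365°, rainbow angle = 50.365°.
Angular width = |53.222° − 50.365°| = 2.857°.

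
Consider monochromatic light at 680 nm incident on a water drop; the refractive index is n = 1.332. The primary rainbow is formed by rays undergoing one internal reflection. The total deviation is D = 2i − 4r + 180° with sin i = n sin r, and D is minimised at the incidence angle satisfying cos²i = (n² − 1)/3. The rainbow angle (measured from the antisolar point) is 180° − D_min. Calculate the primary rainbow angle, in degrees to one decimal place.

cos²i = (1.77422 − 1)/3 = 0.25807; i = arccos(0.50801) = 59.469°.
sin r = sin 59.469°/1.332 = 0.64666; r = 40.290°.
D_min = 2·59.469° − 4·40.290° + 180° = 137.776°.
Rainbow angle = 180° − D_min = 42.224°.

42.2°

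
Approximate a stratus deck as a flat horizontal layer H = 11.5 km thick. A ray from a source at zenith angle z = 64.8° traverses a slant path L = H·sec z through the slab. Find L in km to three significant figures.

sec z = 1/cos 64.8° = 2.3486.
L = 11.5 × 2.3486 = 27.009 km.

27.0 km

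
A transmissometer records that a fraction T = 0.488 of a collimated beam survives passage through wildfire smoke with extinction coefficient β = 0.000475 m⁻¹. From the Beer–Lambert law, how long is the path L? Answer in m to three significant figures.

Beer–Lambert: T = exp(−βL) ⇒ L = −ln(T)/β = −ln(0.488)/0.000475 = 0.7174/0.000475 = 1510 m.

1510 m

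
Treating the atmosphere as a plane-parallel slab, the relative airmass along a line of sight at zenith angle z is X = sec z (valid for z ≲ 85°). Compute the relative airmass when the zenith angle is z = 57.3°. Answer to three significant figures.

1.85

X = sec z = 1/cos 57.3° = 1/0.5402 = 1.8510.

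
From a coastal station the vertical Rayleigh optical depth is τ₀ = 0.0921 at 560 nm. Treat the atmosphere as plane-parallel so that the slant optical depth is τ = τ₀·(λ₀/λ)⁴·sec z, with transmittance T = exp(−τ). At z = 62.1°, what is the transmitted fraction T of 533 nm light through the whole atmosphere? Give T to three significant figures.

0.787

sec 62.1° = 2.1371.
τ = 0.0921 × (560/533)⁴ × 2.1371 = 0.0921 × 1.2185 × 2.1371 = 0.2398.
T = exp(−0.2398) = 0.7868.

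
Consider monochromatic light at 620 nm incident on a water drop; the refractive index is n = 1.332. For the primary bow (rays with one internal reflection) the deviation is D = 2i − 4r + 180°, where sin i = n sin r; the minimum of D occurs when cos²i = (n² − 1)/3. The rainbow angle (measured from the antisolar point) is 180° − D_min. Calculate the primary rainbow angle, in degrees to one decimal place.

42.2°

cos²i = (1.77422 − 1)/3 = 0.25807; i = arccos(0.50801) = 59.469°.
sin r = sin 59.469°/1.332 = 0.64666; r = 40.290°.
D_min = 2·59.469° − 4·40.290° + 180° = 137.776°.
Rainbow angle = 180° − D_min = 42.224°.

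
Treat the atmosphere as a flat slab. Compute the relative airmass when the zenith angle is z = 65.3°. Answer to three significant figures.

X = sec z = 1/cos 65.3° = 1/0.4179 = 2.3931.

2.39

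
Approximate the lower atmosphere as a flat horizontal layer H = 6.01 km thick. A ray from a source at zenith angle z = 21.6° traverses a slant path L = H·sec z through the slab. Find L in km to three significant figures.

sec z = 1/cos 21.6° = 1.0755.
L = 6.01 × 1.0755 = 6.464 km.

6.46 km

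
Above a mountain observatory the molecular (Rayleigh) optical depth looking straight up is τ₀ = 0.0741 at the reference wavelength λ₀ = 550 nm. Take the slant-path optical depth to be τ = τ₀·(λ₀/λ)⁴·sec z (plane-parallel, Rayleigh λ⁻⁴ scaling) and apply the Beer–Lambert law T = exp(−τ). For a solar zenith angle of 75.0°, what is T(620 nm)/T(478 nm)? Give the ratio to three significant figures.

Airmass: sec 75.0° = 3.8637.
τ(620 nm) = 0.0741 × (550/620)⁴ × 3.8637 = 0.0741 × 0.6193 × 3.8637 = 0.1773.
τ(478 nm) = 0.0741 × (550/478)⁴ × 3.8637 = 0.0741 × 1.7528 × 3.8637 = 0.5018.
T(620)/T(478) = exp(τ_B − τ_A) = exp(0.3245) = 1.3834.

1.38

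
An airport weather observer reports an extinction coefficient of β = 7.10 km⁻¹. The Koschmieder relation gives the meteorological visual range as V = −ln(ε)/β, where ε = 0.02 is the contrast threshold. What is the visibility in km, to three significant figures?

V = −ln(0.02) / 7.10 = 3.912 / 7.10 = 0.5510 km.

0.551 km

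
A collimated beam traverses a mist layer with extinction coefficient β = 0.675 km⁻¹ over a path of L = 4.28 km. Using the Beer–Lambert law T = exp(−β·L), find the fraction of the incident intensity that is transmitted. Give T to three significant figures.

τ = β·L = 0.675 × 4.28 = 2.8890.
T = exp(−2.8890) = 0.0556.

0.0556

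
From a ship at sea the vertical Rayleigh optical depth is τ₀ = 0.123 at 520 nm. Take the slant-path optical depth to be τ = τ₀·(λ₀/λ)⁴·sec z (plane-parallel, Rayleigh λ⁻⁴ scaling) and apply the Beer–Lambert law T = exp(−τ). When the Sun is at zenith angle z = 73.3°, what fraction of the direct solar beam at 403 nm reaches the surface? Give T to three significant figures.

sec 73.3° = 3.4799.
τ = 0.123 × (520/403)⁴ × 3.4799 = 0.123 × 2.7720 × 3.4799 = 1.1865.
T = exp(−1.1865) = 0.3053.

0.305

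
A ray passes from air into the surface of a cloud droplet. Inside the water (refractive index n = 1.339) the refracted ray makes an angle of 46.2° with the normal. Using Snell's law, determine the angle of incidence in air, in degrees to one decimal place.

75.1°

Snell: sin θ_i = n · sin θ_r = 1.339 × sin 46.2° = 1.339 × 0.7218 = 0.9664.
θ_i = arcsin(0.9664) = 75.11°.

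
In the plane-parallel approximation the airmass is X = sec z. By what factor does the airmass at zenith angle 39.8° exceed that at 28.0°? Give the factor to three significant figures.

X(39.8°)/X(28.0°) = sec 39.8° / sec 28.0° = cos 28.0° / cos 39.8° = 0.8829/0.7683 = 1.1492.

1.15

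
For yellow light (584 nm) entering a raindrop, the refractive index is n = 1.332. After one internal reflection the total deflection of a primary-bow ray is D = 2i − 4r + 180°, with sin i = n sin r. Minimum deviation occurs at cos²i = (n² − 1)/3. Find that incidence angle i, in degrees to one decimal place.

cos²i = (1.332² − 1)/3 = (1.77422 − 1)/3 = 0.25807.
cos i = 0.50801, so i = 59.469°.

59.5°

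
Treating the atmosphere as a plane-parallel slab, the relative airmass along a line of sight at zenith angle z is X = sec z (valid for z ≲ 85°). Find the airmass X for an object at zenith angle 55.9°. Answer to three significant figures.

X = sec z = 1/cos 55.9° = 1/0.5606 = 1.7837.

1.78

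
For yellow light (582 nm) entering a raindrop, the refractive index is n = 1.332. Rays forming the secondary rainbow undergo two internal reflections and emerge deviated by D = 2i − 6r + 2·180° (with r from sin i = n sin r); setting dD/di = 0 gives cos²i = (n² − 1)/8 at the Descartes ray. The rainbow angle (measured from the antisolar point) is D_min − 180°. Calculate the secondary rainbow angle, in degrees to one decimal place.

50.6°

cos²i = (1.77422 − 1)/8 = 0.09678; i = arccos(0.31109) = 71.875°.
sin r = sin 71.875°/1.332 = 0.71350; r = 45.520°.
D_min = 2·71.875° − 6·45.520° + 360° = 230.628°.
Rainbow angle = D_min − 180° = 50.628°.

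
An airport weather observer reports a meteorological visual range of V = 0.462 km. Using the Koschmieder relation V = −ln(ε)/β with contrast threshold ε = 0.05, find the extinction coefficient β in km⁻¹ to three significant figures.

β = −ln(0.05) / V = 2.996 / 0.462 = 6.4843 km⁻¹.

6.48 km⁻¹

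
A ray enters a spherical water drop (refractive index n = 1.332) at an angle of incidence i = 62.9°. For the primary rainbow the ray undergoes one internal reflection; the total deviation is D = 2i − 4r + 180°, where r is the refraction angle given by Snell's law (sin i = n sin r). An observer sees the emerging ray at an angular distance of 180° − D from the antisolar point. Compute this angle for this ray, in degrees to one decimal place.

sin r = sin 62.9° / 1.332 = 0.8902/1.332 = 0.6683; r = 41.94°.
D = 2·62.9° − 4·41.94° + 180° = 125.80° − 167.75° + 180° = 138.05°.
Angle from antisolar point = 180° − D = 41.95°.

42.0°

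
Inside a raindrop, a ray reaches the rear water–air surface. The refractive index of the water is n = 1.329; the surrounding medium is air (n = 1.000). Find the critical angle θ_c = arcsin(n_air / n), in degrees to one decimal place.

sin θ_c = n_air / n = 1.000 / 1.329 = 0.7524.
θ_c = arcsin(0.7524) = 48.80°.

48.8°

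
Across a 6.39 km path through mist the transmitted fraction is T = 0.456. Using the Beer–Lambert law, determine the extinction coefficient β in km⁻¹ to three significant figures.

Beer–Lambert: T = exp(−βL) ⇒ β = −ln(T)/L = −ln(0.456)/6.39 = 0.7853/6.39 = 0.1229 km⁻¹.

0.123 km⁻¹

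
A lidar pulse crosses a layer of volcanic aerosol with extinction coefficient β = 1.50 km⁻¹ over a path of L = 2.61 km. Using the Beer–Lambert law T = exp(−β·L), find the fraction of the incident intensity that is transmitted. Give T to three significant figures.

τ = β·L = 1.50 × 2.61 = 3.9150.
T = exp(−3.9150) = 0.0199.

0.0199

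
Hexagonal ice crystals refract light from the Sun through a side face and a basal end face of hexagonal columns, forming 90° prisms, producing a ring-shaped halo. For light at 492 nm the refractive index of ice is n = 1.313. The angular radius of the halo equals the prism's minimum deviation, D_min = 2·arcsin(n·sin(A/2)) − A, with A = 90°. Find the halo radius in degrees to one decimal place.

n·sin(A/2) = 1.313 × sin 45° = 1.313 × 0.7071 = 0.9284.
D_min = 2·arcsin(0.9284) − 90° = 2 × 68.192° − 90° = 46.383°.

46.4°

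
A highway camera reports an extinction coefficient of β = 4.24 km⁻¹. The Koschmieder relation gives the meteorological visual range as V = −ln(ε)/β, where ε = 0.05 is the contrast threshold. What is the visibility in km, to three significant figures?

V = −ln(0.05) / 4.24 = 2.996 / 4.24 = 0.7065 km.

0.707 km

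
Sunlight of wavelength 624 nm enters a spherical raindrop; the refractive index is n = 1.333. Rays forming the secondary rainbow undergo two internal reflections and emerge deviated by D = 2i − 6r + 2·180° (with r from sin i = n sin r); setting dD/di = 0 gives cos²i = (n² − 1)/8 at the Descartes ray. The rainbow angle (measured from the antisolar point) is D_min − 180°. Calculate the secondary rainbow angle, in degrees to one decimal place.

50.9°

cos²i = (1.77689 − 1)/8 = 0.09711; i = arccos(0.31163) = 71.843°.
sin r = sin 71.843°/1.333 = 0.71283; r = 45.466°.
D_min = 2·71.843° − 6·45.466° + 360° = 230.891°.
Rainbow angle = D_min − 180° = 50.891°.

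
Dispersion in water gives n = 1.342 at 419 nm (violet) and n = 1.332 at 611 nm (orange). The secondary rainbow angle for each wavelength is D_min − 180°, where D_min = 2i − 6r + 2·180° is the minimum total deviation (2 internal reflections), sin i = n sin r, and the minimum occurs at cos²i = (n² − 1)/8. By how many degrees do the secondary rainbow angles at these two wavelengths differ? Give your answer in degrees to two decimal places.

2.59°

At 419 nm (n = 1.342): cos²i = 0.10012 → i = 71.554°, r = 44.981°, D_min = 233.222°, rainbow angle = 53.222°.
At 611 nm (n = 1.332): cos²i = 0.09678 → i = 71.875°, r = 45.520°, D_min = 230.628°, rainbow angle = 50.628°.
Angular width = |53.222° − 50.628°| = 2.594°.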